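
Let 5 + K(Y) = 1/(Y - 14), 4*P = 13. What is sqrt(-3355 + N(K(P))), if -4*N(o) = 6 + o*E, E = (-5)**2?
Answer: I*sqrt(24589249)/86 ≈ 57.66*I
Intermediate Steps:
P = 13/4 (P = (1/4)*13 = 13/4 ≈ 3.2500)
E = 25
K(Y) = -5 + 1/(-14 + Y) (K(Y) = -5 + 1/(Y - 14) = -5 + 1/(-14 + Y))
N(o) = -3/2 - 25*o/4 (N(o) = -(6 + o*25)/4 = -(6 + 25*o)/4 = -3/2 - 25*o/4)
sqrt(-3355 + N(K(P))) = sqrt(-3355 + (-3/2 - 25*(71 - 5*13/4)/(4*(-14 + 13/4)))) = sqrt(-3355 + (-3/2 - 25*(71 - 65/4)/(4*(-43/4)))) = sqrt(-3355 + (-3/2 - (-25)*219/(43*4))) = sqrt(-3355 + (-3/2 - 25/4*(-219/43))) = sqrt(-3355 + (-3/2 + 5475/172)) = sqrt(-3355 + 5217/172) = sqrt(-571843/172) = I*sqrt(24589249)/86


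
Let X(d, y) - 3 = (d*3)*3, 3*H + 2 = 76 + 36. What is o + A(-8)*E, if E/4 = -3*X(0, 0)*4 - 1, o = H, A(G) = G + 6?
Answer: 998/3 ≈ 332.67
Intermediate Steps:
A(G) = 6 + G
H = 110/3 (H = -2/3 + (76 + 36)/3 = -2/3 + (1/3)*112 = -2/3 + 112/3 = 110/3 ≈ 36.667)
X(d, y) = 3 + 9*d (X(d, y) = 3 + (d*3)*3 = 3 + (3*d)*3 = 3 + 9*d)
o = 110/3 ≈ 36.667
E = -148 (E = 4*(-3*(3 + 9*0)*4 - 1) = 4*(-3*(3 + 0)*4 - 1) = 4*(-3*3*4 - 1) = 4*(-9*4 - 1) = 4*(-36 - 1) = 4*(-37) = -148)
o + A(-8)*E = 110/3 + (6 - 8)*(-148) = 110/3 - 2*(-148) = 110/3 + 296 = 998/3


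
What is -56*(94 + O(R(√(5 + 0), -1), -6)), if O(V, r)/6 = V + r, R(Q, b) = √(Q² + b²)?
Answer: -3248 - 336*√6 ≈ -4071.0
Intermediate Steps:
O(V, r) = 6*V + 6*r (O(V, r) = 6*(V + r) = 6*V + 6*r)
-56*(94 + O(R(√(5 + 0), -1), -6)) = -56*(94 + (6*√((√(5 + 0))² + (-1)²) + 6*(-6))) = -56*(94 + (6*√((√5)² + 1) - 36)) = -56*(94 + (6*√(5 + 1) - 36)) = -56*(94 + (6*√6 - 36)) = -56*(94 + (-36 + 6*√6)) = -56*(58 + 6*√6) = -3248 - 336*√6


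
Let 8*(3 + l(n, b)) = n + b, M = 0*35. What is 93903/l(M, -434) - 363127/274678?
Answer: -103255509019/62901262 ≈ -1641.5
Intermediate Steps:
M = 0
l(n, b) = -3 + b/8 + n/8 (l(n, b) = -3 + (n + b)/8 = -3 + (b + n)/8 = -3 + (b/8 + n/8) = -3 + b/8 + n/8)
93903/l(M, -434) - 363127/274678 = 93903/(-3 + (1/8)*(-434) + (1/8)*0) - 363127/274678 = 93903/(-3 - 217/4 + 0) - 363127*1/274678 = 93903/(-229/4) - 363127/274678 = 93903*(-4/229) - 363127/274678 = -375612/229 - 363127/274678 = -103255509019/62901262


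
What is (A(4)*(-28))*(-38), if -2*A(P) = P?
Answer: -2128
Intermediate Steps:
A(P) = -P/2
(A(4)*(-28))*(-38) = (-½*4*(-28))*(-38) = -2*(-28)*(-38) = 56*(-38) = -2128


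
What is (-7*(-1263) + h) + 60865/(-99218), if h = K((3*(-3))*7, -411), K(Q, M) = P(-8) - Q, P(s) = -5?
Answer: 126125731/14174 ≈ 8898.4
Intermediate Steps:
K(Q, M) = -5 - Q
h = 58 (h = -5 - 3*(-3)*7 = -5 - (-9)*7 = -5 - 1*(-63) = -5 + 63 = 58)
(-7*(-1263) + h) + 60865/(-99218) = (-7*(-1263) + 58) + 60865/(-99218) = (8841 + 58) + 60865*(-1/99218) = 8899 - 8695/14174 = 126125731/14174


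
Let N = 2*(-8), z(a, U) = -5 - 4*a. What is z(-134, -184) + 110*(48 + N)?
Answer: 4051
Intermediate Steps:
N = -16
z(-134, -184) + 110*(48 + N) = (-5 - 4*(-134)) + 110*(48 - 16) = (-5 + 536) + 110*32 = 531 + 3520 = 4051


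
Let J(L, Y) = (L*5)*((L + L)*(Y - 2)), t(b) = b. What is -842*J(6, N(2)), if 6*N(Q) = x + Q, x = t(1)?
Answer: 454680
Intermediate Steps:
x = 1
N(Q) = ⅙ + Q/6 (N(Q) = (1 + Q)/6 = ⅙ + Q/6)
J(L, Y) = 10*L²*(-2 + Y) (J(L, Y) = (5*L)*((2*L)*(-2 + Y)) = (5*L)*(2*L*(-2 + Y)) = 10*L²*(-2 + Y))
-842*J(6, N(2)) = -8420*6²*(-2 + (⅙ + (⅙)*2)) = -8420*36*(-2 + (⅙ + ⅓)) = -8420*36*(-2 + ½) = -8420*36*(-3)/2 = -842*(-540) = 454680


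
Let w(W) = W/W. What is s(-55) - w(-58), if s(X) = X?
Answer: -56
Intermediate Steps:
w(W) = 1
s(-55) - w(-58) = -55 - 1*1 = -55 - 1 = -56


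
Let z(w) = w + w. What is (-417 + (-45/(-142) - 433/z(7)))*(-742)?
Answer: 23581078/71 ≈ 3.3213e+5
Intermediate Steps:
z(w) = 2*w
(-417 + (-45/(-142) - 433/z(7)))*(-742) = (-417 + (-45/(-142) - 433/(2*7)))*(-742) = (-417 + (-45*(-1/142) - 433/14))*(-742) = (-417 + (45/142 - 433*1/14))*(-742) = (-417 + (45/142 - 433/14))*(-742) = (-417 - 15214/497)*(-742) = -222463/497*(-742) = 23581078/71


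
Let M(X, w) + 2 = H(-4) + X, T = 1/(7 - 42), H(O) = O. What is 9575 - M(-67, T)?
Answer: 9648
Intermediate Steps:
T = -1/35 (T = 1/(-35) = -1/35 ≈ -0.028571)
M(X, w) = -6 + X (M(X, w) = -2 + (-4 + X) = -6 + X)
9575 - M(-67, T) = 9575 - (-6 - 67) = 9575 - 1*(-73) = 9575 + 73 = 9648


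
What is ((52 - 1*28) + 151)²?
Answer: 30625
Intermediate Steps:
((52 - 1*28) + 151)² = ((52 - 28) + 151)² = (24 + 151)² = 175² = 30625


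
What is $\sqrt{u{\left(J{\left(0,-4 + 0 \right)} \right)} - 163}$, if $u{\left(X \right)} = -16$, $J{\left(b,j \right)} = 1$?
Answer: $i \sqrt{179} \approx 13.379 i$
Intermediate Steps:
$\sqrt{u{\left(J{\left(0,-4 + 0 \right)} \right)} - 163} = \sqrt{-16 - 163} = \sqrt{-179} = i \sqrt{179}$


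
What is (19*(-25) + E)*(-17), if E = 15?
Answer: 7820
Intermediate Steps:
(19*(-25) + E)*(-17) = (19*(-25) + 15)*(-17) = (-475 + 15)*(-17) = -460*(-17) = 7820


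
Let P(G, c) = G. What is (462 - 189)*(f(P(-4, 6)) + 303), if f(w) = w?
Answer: 81627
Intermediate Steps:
(462 - 189)*(f(P(-4, 6)) + 303) = (462 - 189)*(-4 + 303) = 273*299 = 81627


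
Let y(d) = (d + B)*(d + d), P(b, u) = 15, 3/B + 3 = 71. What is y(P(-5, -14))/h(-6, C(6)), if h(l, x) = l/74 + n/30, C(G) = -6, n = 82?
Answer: 8516475/50048 ≈ 170.17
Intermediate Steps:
B = 3/68 (B = 3/(-3 + 71) = 3/68 ≈ 0.044118)
h(l, x) = 41/15 + l/74 (h(l, x) = l/74 + 82/30 = l*(1/74) + 82*(1/30) = l/74 + 41/15 = 41/15 + l/74)
y(d) = 2*d*(3/68 + d) (y(d) = (d + 3/68)*(d + d) = (3/68 + d)*(2*d) = 2*d*(3/68 + d))
y(P(-5, -14))/h(-6, C(6)) = ((1/34)*15*(3 + 68*15))/(41/15 + (1/74)*(-6)) = ((1/34)*15*(3 + 1020))/(41/15 - 3/37) = ((1/34)*15*1023)/(1472/555) = (15345/34)*(555/1472) = 8516475/50048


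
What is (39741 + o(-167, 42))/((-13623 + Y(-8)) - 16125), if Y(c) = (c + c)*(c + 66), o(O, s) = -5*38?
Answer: -39551/30676 ≈ -1.2893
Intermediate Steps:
o(O, s) = -190
Y(c) = 2*c*(66 + c) (Y(c) = (2*c)*(66 + c) = 2*c*(66 + c))
(39741 + o(-167, 42))/((-13623 + Y(-8)) - 16125) = (39741 - 190)/((-13623 + 2*(-8)*(66 - 8)) - 16125) = 39551/((-13623 + 2*(-8)*58) - 16125) = 39551/((-13623 - 928) - 16125) = 39551/(-14551 - 16125) = 39551/(-30676) = 39551*(-1/30676) = -39551/30676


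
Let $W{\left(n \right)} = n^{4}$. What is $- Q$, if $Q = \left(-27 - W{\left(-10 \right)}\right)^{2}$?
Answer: $-100540729$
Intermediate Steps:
$Q = 100540729$ ($Q = \left(-27 - \left(-10\right)^{4}\right)^{2} = \left(-27 - 10000\right)^{2} = \left(-10027\right)^{2} = 100540729$)
$- Q = \left(-1\right) 100540729 = -100540729$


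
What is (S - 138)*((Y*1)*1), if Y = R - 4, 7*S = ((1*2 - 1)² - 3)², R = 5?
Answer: -962/7 ≈ -137.43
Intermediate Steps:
S = 4/7 (S = ((1*2 - 1)² - 3)²/7 = ((2 - 1)² - 3)²/7 = (1² - 3)²/7 = (1 - 3)²/7 = (⅐)*(-2)² = (⅐)*4 = 4/7 ≈ 0.57143)
Y = 1 (Y = 5 - 4 = 1)
(S - 138)*((Y*1)*1) = (4/7 - 138)*((1*1)*1) = -962/7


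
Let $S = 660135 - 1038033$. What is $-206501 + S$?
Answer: $-584399$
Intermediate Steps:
$S = -377898$ ($S = 660135 - 1038033 = -377898$)
$-206501 + S = -206501 - 377898 = -584399$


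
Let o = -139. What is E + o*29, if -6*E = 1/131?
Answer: -3168367/786 ≈ -4031.0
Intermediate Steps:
E = -1/786 (E = -⅙/131 = -⅙*1/131 = -1/786 ≈ -0.0012723)
E + o*29 = -1/786 - 139*29 = -1/786 - 4031 = -3168367/786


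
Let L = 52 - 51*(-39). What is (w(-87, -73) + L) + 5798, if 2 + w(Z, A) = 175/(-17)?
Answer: 133054/17 ≈ 7826.7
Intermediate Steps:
w(Z, A) = -209/17 (w(Z, A) = -2 + 175/(-17) = -2 + 175*(-1/17) = -2 - 175/17 = -209/17)
L = 2041 (L = 52 + 1989 = 2041)
(w(-87, -73) + L) + 5798 = (-209/17 + 2041) + 5798 = 34488/17 + 5798 = 133054/17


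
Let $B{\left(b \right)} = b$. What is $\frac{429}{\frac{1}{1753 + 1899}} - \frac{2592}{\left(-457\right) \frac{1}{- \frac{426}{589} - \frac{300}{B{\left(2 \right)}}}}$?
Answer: $\frac{421485385092}{269173} \approx 1.5659 \cdot 10^{6}$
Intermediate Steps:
$\frac{429}{\frac{1}{1753 + 1899}} - \frac{2592}{\left(-457\right) \frac{1}{- \frac{426}{589} - \frac{300}{B{\left(2 \right)}}}} = \frac{429}{\frac{1}{1753 + 1899}} - \frac{2592}{\left(-457\right) \frac{1}{- \frac{426}{589} - \frac{300}{2}}} = \frac{429}{\frac{1}{3652}} - \frac{2592}{\left(-457\right) \frac{1}{\left(-426\right) \frac{1}{589} - 150}} = 429 \frac{1}{\frac{1}{3652}} - \frac{2592}{\left(-457\right) \frac{1}{- \frac{426}{589} - 150}} = 429 \cdot 3652 - \frac{2592}{\left(-457\right) \frac{1}{- \frac{88776}{589}}} = 1566708 - \frac{2592}{\left(-457\right) \left(- \frac{589}{88776}\right)} = 1566708 - \frac{2592}{\frac{269173}{88776}} = 1566708 - \frac{230107392}{269173} = \frac{421485385092}{269173}$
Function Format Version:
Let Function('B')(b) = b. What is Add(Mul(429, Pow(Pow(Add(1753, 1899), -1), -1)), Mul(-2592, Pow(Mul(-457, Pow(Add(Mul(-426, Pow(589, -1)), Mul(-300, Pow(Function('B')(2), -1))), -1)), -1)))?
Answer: Rational(421485385092, 269173) ≈ 1.5659e+6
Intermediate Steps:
Add(Mul(429, Pow(Pow(Add(1753, 1899), -1), -1)), Mul(-2592, Pow(Mul(-457, Pow(Add(Mul(-426, Pow(589, -1)), Mul(-300, Pow(Function('B')(2), -1))), -1)), -1))) = Add(Mul(429, Pow(Pow(Add(1753, 1899), -1), -1)), Mul(-2592, Pow(Mul(-457, Pow(Add(Mul(-426, Pow(589, -1)), Mul(-300, Pow(2, -1))), -1)), -1))) = Add(Mul(429, Pow(Pow(3652, -1), -1)), Mul(-2592, Pow(Mul(-457, Pow(Add(Mul(-426, Rational(1, 589)), Mul(-300, Rational(1, 2))), -1)), -1))) = Add(Mul(429, Pow(Rational(1, 3652), -1)), Mul(-2592, Pow(Mul(-457, Pow(Add(Rational(-426, 589), -150), -1)), -1))) = Add(Mul(429, 3652), Mul(-2592, Pow(Mul(-457, Pow(Rational(-88776, 589), -1)), -1))) = Add(1566708, Mul(-2592, Pow(Mul(-457, Rational(-589, 88776)), -1))) = Add(1566708, Mul(-2592, Pow(Rational(269173, 88776), -1))) = Add(1566708, Mul(-2592, Rational(88776, 269173))) = Add(1566708, Rational(-230107392, 269173)) = Rational(421485385092, 269173)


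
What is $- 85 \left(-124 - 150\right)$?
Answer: $23290$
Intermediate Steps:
$- 85 \left(-124 - 150\right) = \left(-85\right) \left(-274\right) = 23290$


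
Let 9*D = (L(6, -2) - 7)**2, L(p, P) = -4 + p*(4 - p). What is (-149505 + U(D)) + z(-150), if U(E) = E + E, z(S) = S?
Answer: -1345837/9 ≈ -1.4954e+5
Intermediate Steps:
D = 529/9 (D = ((-4 - 1*6**2 + 4*6) - 7)**2/9 = ((-4 - 1*36 + 24) - 7)**2/9 = ((-4 - 36 + 24) - 7)**2/9 = (-16 - 7)**2/9 = (1/9)*(-23)**2 = (1/9)*529 = 529/9 ≈ 58.778)
U(E) = 2*E
(-149505 + U(D)) + z(-150) = (-149505 + 2*(529/9)) - 150 = (-149505 + 1058/9) - 150 = -1344487/9 - 150 = -1345837/9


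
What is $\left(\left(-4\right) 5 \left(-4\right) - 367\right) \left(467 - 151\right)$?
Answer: $-90692$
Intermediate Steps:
$\left(\left(-4\right) 5 \left(-4\right) - 367\right) \left(467 - 151\right) = \left(\left(-20\right) \left(-4\right) - 367\right) 316 = \left(80 - 367\right) 316 = \left(-287\right) 316 = -90692$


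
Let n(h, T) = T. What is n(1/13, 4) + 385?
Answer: 389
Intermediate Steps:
n(1/13, 4) + 385 = 4 + 385 = 389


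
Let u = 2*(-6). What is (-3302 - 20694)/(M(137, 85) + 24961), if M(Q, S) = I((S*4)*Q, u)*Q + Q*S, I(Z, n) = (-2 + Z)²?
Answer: -11998/148611459057 ≈ -8.0734e-8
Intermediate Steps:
u = -12
M(Q, S) = Q*S + Q*(-2 + 4*Q*S)² (M(Q, S) = (-2 + (S*4)*Q)²*Q + Q*S = (-2 + (4*S)*Q)²*Q + Q*S = (-2 + 4*Q*S)²*Q + Q*S = Q*(-2 + 4*Q*S)² + Q*S = Q*S + Q*(-2 + 4*Q*S)²)
(-3302 - 20694)/(M(137, 85) + 24961) = (-3302 - 20694)/(137*(85 + 4*(-1 + 2*137*85)²) + 24961) = -23996/(137*(85 + 4*(-1 + 23290)²) + 24961) = -23996/(137*(85 + 4*23289²) + 24961) = -23996/(137*(85 + 4*542377521) + 24961) = -23996/(137*(85 + 2169510084) + 24961) = -23996/(137*2169510169 + 24961) = -23996/(297222893153 + 24961) = -23996/297222918114 = -23996*1/297222918114 = -11998/148611459057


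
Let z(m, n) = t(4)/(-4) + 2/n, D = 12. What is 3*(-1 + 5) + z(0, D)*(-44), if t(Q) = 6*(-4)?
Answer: -778/3 ≈ -259.33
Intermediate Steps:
t(Q) = -24
z(m, n) = 6 + 2/n (z(m, n) = -24/(-4) + 2/n = -24*(-¼) + 2/n = 6 + 2/n)
3*(-1 + 5) + z(0, D)*(-44) = 3*(-1 + 5) + (6 + 2/12)*(-44) = 3*4 + (6 + 2*(1/12))*(-44) = 12 + (6 + ⅙)*(-44) = 12 + (37/6)*(-44) = 12 - 814/3 = -778/3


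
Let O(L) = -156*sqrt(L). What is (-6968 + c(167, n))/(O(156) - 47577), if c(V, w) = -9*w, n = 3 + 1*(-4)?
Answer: 110362781/753258171 - 723736*sqrt(39)/753258171 ≈ 0.14051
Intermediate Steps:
n = -1 (n = 3 - 4 = -1)
(-6968 + c(167, n))/(O(156) - 47577) = (-6968 - 9*(-1))/(-312*sqrt(39) - 47577) = (-6968 + 9)/(-312*sqrt(39) - 47577) = -6959/(-312*sqrt(39) - 47577) = -6959/(-47577 - 312*sqrt(39))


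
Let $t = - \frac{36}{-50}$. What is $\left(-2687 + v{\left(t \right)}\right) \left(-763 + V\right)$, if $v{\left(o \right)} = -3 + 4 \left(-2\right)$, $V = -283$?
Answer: $2822108$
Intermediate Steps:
$t = \frac{18}{25}$ ($t = \left(-36\right) \left(- \frac{1}{50}\right) = \frac{18}{25} \approx 0.72$)
$v{\left(o \right)} = -11$ ($v{\left(o \right)} = -3 - 8 = -11$)
$\left(-2687 + v{\left(t \right)}\right) \left(-763 + V\right) = \left(-2687 - 11\right) \left(-763 - 283\right) = \left(-2698\right) \left(-1046\right) = 2822108$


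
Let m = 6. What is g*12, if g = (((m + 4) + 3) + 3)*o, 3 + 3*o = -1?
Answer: -256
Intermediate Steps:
o = -4/3 (o = -1 + (⅓)*(-1) = -1 - ⅓ = -4/3 ≈ -1.3333)
g = -64/3 (g = (((6 + 4) + 3) + 3)*(-4/3) = ((10 + 3) + 3)*(-4/3) = (13 + 3)*(-4/3) = 16*(-4/3) = -64/3 ≈ -21.333)
g*12 = -64/3*12 = -256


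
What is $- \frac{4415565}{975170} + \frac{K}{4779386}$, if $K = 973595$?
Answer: $- \frac{143959063621}{33290813183} \approx -4.3243$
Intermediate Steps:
$- \frac{4415565}{975170} + \frac{K}{4779386} = - \frac{4415565}{975170} + \frac{973595}{4779386} = \left(-4415565\right) \frac{1}{975170} + 973595 \cdot \frac{1}{4779386} = - \frac{126159}{27862} + \frac{973595}{4779386} = - \frac{143959063621}{33290813183}$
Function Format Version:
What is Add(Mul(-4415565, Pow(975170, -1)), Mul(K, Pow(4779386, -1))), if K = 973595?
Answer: Rational(-143959063621, 33290813183) ≈ -4.3243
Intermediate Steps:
Add(Mul(-4415565, Pow(975170, -1)), Mul(K, Pow(4779386, -1))) = Add(Mul(-4415565, Pow(975170, -1)), Mul(973595, Pow(4779386, -1))) = Add(Mul(-4415565, Rational(1, 975170)), Mul(973595, Rational(1, 4779386))) = Add(Rational(-126159, 27862), Rational(973595, 4779386)) = Rational(-143959063621, 33290813183)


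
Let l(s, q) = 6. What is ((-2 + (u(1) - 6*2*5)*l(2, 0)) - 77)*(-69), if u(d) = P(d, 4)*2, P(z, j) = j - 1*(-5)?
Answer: 22839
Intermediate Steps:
P(z, j) = 5 + j (P(z, j) = j + 5 = 5 + j)
u(d) = 18 (u(d) = (5 + 4)*2 = 9*2 = 18)
((-2 + (u(1) - 6*2*5)*l(2, 0)) - 77)*(-69) = ((-2 + (18 - 6*2*5)*6) - 77)*(-69) = ((-2 + (18 - 12*5)*6) - 77)*(-69) = ((-2 + (18 - 1*60)*6) - 77)*(-69) = ((-2 + (18 - 60)*6) - 77)*(-69) = ((-2 - 42*6) - 77)*(-69) = ((-2 - 252) - 77)*(-69) = (-254 - 77)*(-69) = -331*(-69) = 22839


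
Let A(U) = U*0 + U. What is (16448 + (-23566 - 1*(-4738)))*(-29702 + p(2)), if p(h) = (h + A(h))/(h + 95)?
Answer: 6856994200/97 ≈ 7.0691e+7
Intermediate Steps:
A(U) = U (A(U) = 0 + U = U)
p(h) = 2*h/(95 + h) (p(h) = (h + h)/(h + 95) = (2*h)/(95 + h) = 2*h/(95 + h))
(16448 + (-23566 - 1*(-4738)))*(-29702 + p(2)) = (16448 + (-23566 - 1*(-4738)))*(-29702 + 2*2/(95 + 2)) = (16448 + (-23566 + 4738))*(-29702 + 2*2/97) = (16448 - 18828)*(-29702 + 2*2*(1/97)) = -2380*(-29702 + 4/97) = -2380*(-2881090/97) = 6856994200/97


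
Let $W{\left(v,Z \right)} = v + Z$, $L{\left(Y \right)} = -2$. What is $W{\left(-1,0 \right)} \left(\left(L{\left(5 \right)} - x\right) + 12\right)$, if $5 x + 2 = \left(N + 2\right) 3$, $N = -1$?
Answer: $- \frac{49}{5} \approx -9.8$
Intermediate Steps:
$x = \frac{1}{5}$ ($x = - \frac{2}{5} + \frac{\left(-1 + 2\right) 3}{5} = - \frac{2}{5} + \frac{1 \cdot 3}{5} = - \frac{2}{5} + \frac{1}{5} \cdot 3 = - \frac{2}{5} + \frac{3}{5} = \frac{1}{5} \approx 0.2$)
$W{\left(v,Z \right)} = Z + v$
$W{\left(-1,0 \right)} \left(\left(L{\left(5 \right)} - x\right) + 12\right) = \left(0 - 1\right) \left(\left(-2 - \frac{1}{5}\right) + 12\right) = - (\left(-2 - \frac{1}{5}\right) + 12) = - (- \frac{11}{5} + 12) = \left(-1\right) \frac{49}{5} = - \frac{49}{5}$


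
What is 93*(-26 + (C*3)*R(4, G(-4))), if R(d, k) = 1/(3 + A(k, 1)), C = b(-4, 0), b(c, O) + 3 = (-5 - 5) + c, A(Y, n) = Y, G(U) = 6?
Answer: -2945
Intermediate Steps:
b(c, O) = -13 + c (b(c, O) = -3 + ((-5 - 5) + c) = -3 + (-10 + c) = -13 + c)
C = -17 (C = -13 - 4 = -17)
R(d, k) = 1/(3 + k)
93*(-26 + (C*3)*R(4, G(-4))) = 93*(-26 + (-17*3)/(3 + 6)) = 93*(-26 - 51/9) = 93*(-26 - 51*1/9) = 93*(-26 - 17/3) = 93*(-95/3) = -2945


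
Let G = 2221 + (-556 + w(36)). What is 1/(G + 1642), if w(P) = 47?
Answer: 1/3354 ≈ 0.00029815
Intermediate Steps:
G = 1712 (G = 2221 + (-556 + 47) = 2221 - 509 = 1712)
1/(G + 1642) = 1/(1712 + 1642) = 1/3354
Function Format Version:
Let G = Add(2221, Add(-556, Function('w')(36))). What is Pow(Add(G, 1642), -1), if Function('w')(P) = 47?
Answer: Rational(1, 3354) ≈ 0.00029815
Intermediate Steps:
G = 1712 (G = Add(2221, Add(-556, 47)) = Add(2221, -509) = 1712)
Pow(Add(G, 1642), -1) = Pow(Add(1712, 1642), -1) = Pow(3354, -1) = Rational(1, 3354)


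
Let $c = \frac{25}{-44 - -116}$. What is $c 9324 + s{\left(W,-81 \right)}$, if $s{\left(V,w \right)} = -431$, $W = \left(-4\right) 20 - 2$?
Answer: $\frac{5613}{2} \approx 2806.5$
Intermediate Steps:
$c = \frac{25}{72}$ ($c = \frac{25}{-44 + 116} = \frac{25}{72} \approx 0.34722$)
$W = -82$ ($W = -80 - 2 = -82$)
$c 9324 + s{\left(W,-81 \right)} = \frac{25}{72} \cdot 9324 - 431 = \frac{6475}{2} - 431 = \frac{5613}{2}$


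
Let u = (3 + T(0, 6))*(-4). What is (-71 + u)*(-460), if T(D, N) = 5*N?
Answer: 93380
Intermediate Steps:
u = -132 (u = (3 + 5*6)*(-4) = (3 + 30)*(-4) = 33*(-4) = -132)
(-71 + u)*(-460) = (-71 - 132)*(-460) = -203*(-460) = 93380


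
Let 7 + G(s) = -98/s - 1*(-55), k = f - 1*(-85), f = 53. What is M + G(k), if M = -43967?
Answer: -3030460/69 ≈ -43920.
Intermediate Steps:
k = 138 (k = 53 - 1*(-85) = 53 + 85 = 138)
G(s) = 48 - 98/s (G(s) = -7 + (-98/s - 1*(-55)) = -7 + (-98/s + 55) = -7 + (55 - 98/s) = 48 - 98/s)
M + G(k) = -43967 + (48 - 98/138) = -43967 + (48 - 98*1/138) = -43967 + (48 - 49/69) = -43967 + 3263/69 = -3030460/69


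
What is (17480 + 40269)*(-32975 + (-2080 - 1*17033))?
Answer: -3008029912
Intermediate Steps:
(17480 + 40269)*(-32975 + (-2080 - 1*17033)) = 57749*(-32975 + (-2080 - 17033)) = 57749*(-32975 - 19113) = 57749*(-52088) = -3008029912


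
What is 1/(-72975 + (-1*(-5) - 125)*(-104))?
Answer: -1/60495 ≈ -1.6530e-5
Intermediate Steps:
1/(-72975 + (-1*(-5) - 125)*(-104)) = 1/(-72975 + (5 - 125)*(-104)) = 1/(-72975 - 120*(-104)) = 1/(-72975 + 12480) = 1/(-60495) = -1/60495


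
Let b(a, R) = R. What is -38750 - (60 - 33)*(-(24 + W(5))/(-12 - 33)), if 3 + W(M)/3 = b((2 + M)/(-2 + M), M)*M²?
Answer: -38984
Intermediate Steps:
W(M) = -9 + 3*M³ (W(M) = -9 + 3*(M*M²) = -9 + 3*M³)
-38750 - (60 - 33)*(-(24 + W(5))/(-12 - 33)) = -38750 - (60 - 33)*(-(24 + (-9 + 3*5³))/(-12 - 33)) = -38750 - 27*(-(24 + (-9 + 3*125))/(-45)) = -38750 - 27*(-(24 + (-9 + 375))*(-1)/45) = -38750 - 27*(-(24 + 366)*(-1)/45) = -38750 - 27*(-390*(-1)/45) = -38750 - 27*(-1*(-26/3)) = -38750 - 27*26/3 = -38750 - 1*234 = -38750 - 234 = -38984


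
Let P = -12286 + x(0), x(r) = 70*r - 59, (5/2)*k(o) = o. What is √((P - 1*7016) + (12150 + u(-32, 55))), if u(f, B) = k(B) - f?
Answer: I*√7157 ≈ 84.599*I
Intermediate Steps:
k(o) = 2*o/5
x(r) = -59 + 70*r
u(f, B) = -f + 2*B/5 (u(f, B) = 2*B/5 - f = -f + 2*B/5)
P = -12345 (P = -12286 + (-59 + 70*0) = -12286 + (-59 + 0) = -12286 - 59 = -12345)
√((P - 1*7016) + (12150 + u(-32, 55))) = √((-12345 - 1*7016) + (12150 + (-1*(-32) + (⅖)*55))) = √((-12345 - 7016) + (12150 + (32 + 22))) = √(-19361 + (12150 + 54)) = √(-19361 + 12204) = √(-7157) = I*√7157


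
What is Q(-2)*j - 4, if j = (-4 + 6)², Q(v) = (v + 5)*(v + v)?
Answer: -52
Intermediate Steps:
Q(v) = 2*v*(5 + v) (Q(v) = (5 + v)*(2*v) = 2*v*(5 + v))
j = 4 (j = 2² = 4)
Q(-2)*j - 4 = (2*(-2)*(5 - 2))*4 - 4 = (2*(-2)*3)*4 - 4 = -12*4 - 4 = -48 - 4 = -52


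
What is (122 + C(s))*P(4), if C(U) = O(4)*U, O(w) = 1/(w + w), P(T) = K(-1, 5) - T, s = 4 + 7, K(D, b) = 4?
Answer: 0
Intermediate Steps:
s = 11
P(T) = 4 - T
O(w) = 1/(2*w)
C(U) = U/8 (C(U) = ((½)/4)*U = ((½)*(¼))*U = U/8)
(122 + C(s))*P(4) = (122 + (⅛)*11)*(4 - 1*4) = (122 + 11/8)*(4 - 4) = (987/8)*0 = 0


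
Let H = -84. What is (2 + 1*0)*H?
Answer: -168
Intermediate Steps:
(2 + 1*0)*H = (2 + 1*0)*(-84) = (2 + 0)*(-84) = 2*(-84) = -168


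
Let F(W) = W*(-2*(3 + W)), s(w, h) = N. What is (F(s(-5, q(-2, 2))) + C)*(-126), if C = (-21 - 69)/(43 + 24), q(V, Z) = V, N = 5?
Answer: 686700/67 ≈ 10249.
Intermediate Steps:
s(w, h) = 5
C = -90/67 ≈ -1.3433
F(W) = W*(-6 - 2*W)
(F(s(-5, q(-2, 2))) + C)*(-126) = (-2*5*(3 + 5) - 90/67)*(-126) = (-2*5*8 - 90/67)*(-126) = (-80 - 90/67)*(-126) = -5450/67*(-126) = 686700/67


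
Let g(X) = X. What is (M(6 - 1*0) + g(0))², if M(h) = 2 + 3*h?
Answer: 400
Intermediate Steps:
(M(6 - 1*0) + g(0))² = ((2 + 3*(6 - 1*0)) + 0)² = ((2 + 3*(6 + 0)) + 0)² = ((2 + 3*6) + 0)² = ((2 + 18) + 0)² = (20 + 0)² = 20² = 400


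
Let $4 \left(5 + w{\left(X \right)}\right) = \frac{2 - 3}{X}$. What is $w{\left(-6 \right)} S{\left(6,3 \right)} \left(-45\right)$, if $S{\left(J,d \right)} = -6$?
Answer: $- \frac{5355}{4} \approx -1338.8$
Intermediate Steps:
$w{\left(X \right)} = -5 - \frac{1}{4 X}$ ($w{\left(X \right)} = -5 + \frac{\left(2 - 3\right) \frac{1}{X}}{4} = -5 + \frac{\left(-1\right) \frac{1}{X}}{4} = -5 - \frac{1}{4 X}$)
$w{\left(-6 \right)} S{\left(6,3 \right)} \left(-45\right) = \left(-5 - \frac{1}{4 \left(-6\right)}\right) \left(-6\right) \left(-45\right) = \left(-5 - - \frac{1}{24}\right) \left(-6\right) \left(-45\right) = \left(-5 + \frac{1}{24}\right) \left(-6\right) \left(-45\right) = \left(- \frac{119}{24}\right) \left(-6\right) \left(-45\right) = \frac{119}{4} \left(-45\right) = - \frac{5355}{4}$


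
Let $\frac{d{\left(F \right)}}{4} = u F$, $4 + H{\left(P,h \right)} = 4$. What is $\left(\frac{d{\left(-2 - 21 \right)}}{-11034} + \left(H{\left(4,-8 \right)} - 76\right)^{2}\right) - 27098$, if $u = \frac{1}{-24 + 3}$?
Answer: $- \frac{2470303000}{115857} \approx -21322.0$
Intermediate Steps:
$H{\left(P,h \right)} = 0$ ($H{\left(P,h \right)} = -4 + 4 = 0$)
$u = - \frac{1}{21}$ ($u = \frac{1}{-21} = - \frac{1}{21} \approx -0.047619$)
$d{\left(F \right)} = - \frac{4 F}{21}$ ($d{\left(F \right)} = 4 \left(- \frac{F}{21}\right) = - \frac{4 F}{21}$)
$\left(\frac{d{\left(-2 - 21 \right)}}{-11034} + \left(H{\left(4,-8 \right)} - 76\right)^{2}\right) - 27098 = \left(\frac{\left(- \frac{4}{21}\right) \left(-2 - 21\right)}{-11034} + \left(0 - 76\right)^{2}\right) - 27098 = \left(- \frac{4 \left(-2 - 21\right)}{21} \left(- \frac{1}{11034}\right) + \left(-76\right)^{2}\right) - 27098 = \left(\left(- \frac{4}{21}\right) \left(-23\right) \left(- \frac{1}{11034}\right) + 5776\right) - 27098 = \left(\frac{92}{21} \left(- \frac{1}{11034}\right) + 5776\right) - 27098 = \left(- \frac{46}{115857} + 5776\right) - 27098 = \frac{669189986}{115857} - 27098 = - \frac{2470303000}{115857}$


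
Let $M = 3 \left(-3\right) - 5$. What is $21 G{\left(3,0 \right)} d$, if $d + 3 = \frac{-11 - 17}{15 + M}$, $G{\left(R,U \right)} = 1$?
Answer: $-651$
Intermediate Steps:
$M = -14$ ($M = -9 - 5 = -14$)
$d = -31$ ($d = -3 + \frac{-11 - 17}{15 - 14} = -3 - \frac{28}{1} = -3 - 28 = -31$)
$21 G{\left(3,0 \right)} d = 21 \cdot 1 \left(-31\right) = 21 \left(-31\right) = -651$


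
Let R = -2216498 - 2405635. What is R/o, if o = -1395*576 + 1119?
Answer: 1540711/267467 ≈ 5.7604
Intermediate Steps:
R = -4622133
o = -802401 (o = -803520 + 1119 = -802401)
R/o = -4622133/(-802401) = -4622133*(-1/802401) = 1540711/267467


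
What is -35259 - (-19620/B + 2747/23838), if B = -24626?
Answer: -10349393943737/293517294 ≈ -35260.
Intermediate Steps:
-35259 - (-19620/B + 2747/23838) = -35259 - (-19620/(-24626) + 2747/23838) = -35259 - (-19620*(-1/24626) + 2747*(1/23838)) = -35259 - (9810/12313 + 2747/23838) = -35259 - 1*267674591/293517294 = -35259 - 267674591/293517294 = -10349393943737/293517294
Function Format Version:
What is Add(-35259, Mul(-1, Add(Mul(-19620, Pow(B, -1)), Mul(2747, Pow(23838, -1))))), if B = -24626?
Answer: Rational(-10349393943737, 293517294) ≈ -35260.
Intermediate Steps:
Add(-35259, Mul(-1, Add(Mul(-19620, Pow(B, -1)), Mul(2747, Pow(23838, -1))))) = Add(-35259, Mul(-1, Add(Mul(-19620, Pow(-24626, -1)), Mul(2747, Pow(23838, -1))))) = Add(-35259, Mul(-1, Add(Mul(-19620, Rational(-1, 24626)), Mul(2747, Rational(1, 23838))))) = Add(-35259, Mul(-1, Add(Rational(9810, 12313), Rational(2747, 23838)))) = Add(-35259, Mul(-1, Rational(267674591, 293517294))) = Add(-35259, Rational(-267674591, 293517294)) = Rational(-10349393943737, 293517294)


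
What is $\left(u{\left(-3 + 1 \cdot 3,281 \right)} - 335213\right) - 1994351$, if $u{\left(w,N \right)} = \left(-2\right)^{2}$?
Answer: $-2329560$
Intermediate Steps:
$u{\left(w,N \right)} = 4$
$\left(u{\left(-3 + 1 \cdot 3,281 \right)} - 335213\right) - 1994351 = \left(4 - 335213\right) - 1994351 = -335209 - 1994351 = -2329560$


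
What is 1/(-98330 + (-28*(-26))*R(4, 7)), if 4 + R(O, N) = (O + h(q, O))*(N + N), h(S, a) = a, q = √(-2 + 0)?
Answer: -1/19706 ≈ -5.0746e-5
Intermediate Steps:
q = I*√2 (q = √(-2) = I*√2 ≈ 1.4142*I)
R(O, N) = -4 + 4*N*O (R(O, N) = -4 + (O + O)*(N + N) = -4 + (2*O)*(2*N) = -4 + 4*N*O)
1/(-98330 + (-28*(-26))*R(4, 7)) = 1/(-98330 + (-28*(-26))*(-4 + 4*7*4)) = 1/(-98330 + 728*(-4 + 112)) = 1/(-98330 + 728*108) = 1/(-98330 + 78624) = 1/(-19706) = -1/19706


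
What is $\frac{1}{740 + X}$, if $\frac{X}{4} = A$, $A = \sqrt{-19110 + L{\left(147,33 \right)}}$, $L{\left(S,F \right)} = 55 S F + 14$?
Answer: $- \frac{185}{853936} + \frac{\sqrt{247709}}{853936} \approx 0.00036619$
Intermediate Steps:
$L{\left(S,F \right)} = 14 + 55 F S$ ($L{\left(S,F \right)} = 55 F S + 14 = 14 + 55 F S$)
$A = \sqrt{247709}$ ($A = \sqrt{-19110 + \left(14 + 55 \cdot 33 \cdot 147\right)} = \sqrt{-19110 + \left(14 + 266805\right)} = \sqrt{-19110 + 266819} = \sqrt{247709} \approx 497.7$)
$X = 4 \sqrt{247709} \approx 1990.8$
$\frac{1}{740 + X} = \frac{1}{740 + 4 \sqrt{247709}}$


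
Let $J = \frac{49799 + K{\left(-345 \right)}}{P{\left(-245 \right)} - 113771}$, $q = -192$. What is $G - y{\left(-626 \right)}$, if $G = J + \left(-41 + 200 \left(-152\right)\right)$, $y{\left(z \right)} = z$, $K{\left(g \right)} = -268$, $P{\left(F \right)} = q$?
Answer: $- \frac{3397856376}{113963} \approx -29815.0$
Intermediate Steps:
$P{\left(F \right)} = -192$
$J = - \frac{49531}{113963}$ ($J = \frac{49799 - 268}{-192 - 113771} = \frac{49531}{-113963} = 49531 \left(- \frac{1}{113963}\right) = - \frac{49531}{113963} \approx -0.43462$)
$G = - \frac{3469197214}{113963}$ ($G = - \frac{49531}{113963} + \left(-41 + 200 \left(-152\right)\right) = - \frac{49531}{113963} - 30441 = - \frac{3469197214}{113963} \approx -30441.0$)
$G - y{\left(-626 \right)} = - \frac{3469197214}{113963} - -626 = - \frac{3469197214}{113963} + 626 = - \frac{3397856376}{113963}$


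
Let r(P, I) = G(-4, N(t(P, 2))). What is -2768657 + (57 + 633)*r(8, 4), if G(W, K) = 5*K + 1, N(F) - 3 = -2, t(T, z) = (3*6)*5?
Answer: -2764517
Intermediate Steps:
t(T, z) = 90 (t(T, z) = 18*5 = 90)
N(F) = 1 (N(F) = 3 - 2 = 1)
G(W, K) = 1 + 5*K
r(P, I) = 6 (r(P, I) = 1 + 5*1 = 1 + 5 = 6)
-2768657 + (57 + 633)*r(8, 4) = -2768657 + (57 + 633)*6 = -2768657 + 690*6 = -2768657 + 4140 = -2764517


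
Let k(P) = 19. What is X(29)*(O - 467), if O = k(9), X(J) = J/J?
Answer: -448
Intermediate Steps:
X(J) = 1
O = 19
X(29)*(O - 467) = 1*(19 - 467) = 1*(-448) = -448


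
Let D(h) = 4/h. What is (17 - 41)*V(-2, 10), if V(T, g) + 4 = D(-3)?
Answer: 128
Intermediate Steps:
V(T, g) = -16/3 (V(T, g) = -4 + 4/(-3) = -4 + 4*(-1/3) = -4 - 4/3 = -16/3)
(17 - 41)*V(-2, 10) = (17 - 41)*(-16/3) = -24*(-16/3) = 128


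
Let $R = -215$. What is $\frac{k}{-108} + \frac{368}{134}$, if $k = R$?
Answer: $\frac{34277}{7236} \approx 4.737$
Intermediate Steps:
$k = -215$
$\frac{k}{-108} + \frac{368}{134} = - \frac{215}{-108} + \frac{368}{134} = \left(-215\right) \left(- \frac{1}{108}\right) + 368 \cdot \frac{1}{134} = \frac{215}{108} + \frac{184}{67} = \frac{34277}{7236}$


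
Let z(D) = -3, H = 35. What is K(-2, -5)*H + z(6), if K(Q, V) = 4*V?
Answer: -703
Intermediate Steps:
K(-2, -5)*H + z(6) = (4*(-5))*35 - 3 = -20*35 - 3 = -700 - 3 = -703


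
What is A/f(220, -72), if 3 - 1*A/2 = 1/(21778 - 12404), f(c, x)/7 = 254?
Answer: 28121/8333486 ≈ 0.0033745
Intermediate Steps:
f(c, x) = 1778 (f(c, x) = 7*254 = 1778)
A = 28121/4687 (A = 6 - 2/(21778 - 12404) = 6 - 2/9374 = 6 - 2*1/9374 = 6 - 1/4687 = 28121/4687 ≈ 5.9998)
A/f(220, -72) = (28121/4687)/1778 = (28121/4687)*(1/1778) = 28121/8333486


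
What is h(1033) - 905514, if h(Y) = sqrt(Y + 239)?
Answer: -905514 + 2*sqrt(318) ≈ -9.0548e+5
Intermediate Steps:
h(Y) = sqrt(239 + Y)
h(1033) - 905514 = sqrt(239 + 1033) - 905514 = sqrt(1272) - 905514 = 2*sqrt(318) - 905514 = -905514 + 2*sqrt(318)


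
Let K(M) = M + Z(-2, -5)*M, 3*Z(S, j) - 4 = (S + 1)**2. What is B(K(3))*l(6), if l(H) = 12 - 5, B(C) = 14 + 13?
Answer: 189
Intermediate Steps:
Z(S, j) = 4/3 + (1 + S)**2/3 (Z(S, j) = 4/3 + (S + 1)**2/3 = 4/3 + (1 + S)**2/3)
K(M) = 8*M/3 (K(M) = M + (4/3 + (1 - 2)**2/3)*M = M + (4/3 + (1/3)*(-1)**2)*M = M + (4/3 + (1/3)*1)*M = M + (4/3 + 1/3)*M = M + 5*M/3 = 8*M/3)
B(C) = 27
l(H) = 7
B(K(3))*l(6) = 27*7 = 189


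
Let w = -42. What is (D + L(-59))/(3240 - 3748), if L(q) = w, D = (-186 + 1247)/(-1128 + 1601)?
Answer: 18805/240284 ≈ 0.078262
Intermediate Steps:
D = 1061/473 ≈ 2.2431
L(q) = -42
(D + L(-59))/(3240 - 3748) = (1061/473 - 42)/(3240 - 3748) = -18805/473/(-508) = -18805/473*(-1/508) = 18805/240284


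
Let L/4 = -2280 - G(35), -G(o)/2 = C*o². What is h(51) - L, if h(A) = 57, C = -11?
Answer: 116977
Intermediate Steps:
G(o) = 22*o² (G(o) = -(-22)*o² = 22*o²)
L = -116920 (L = 4*(-2280 - 22*35²) = 4*(-2280 - 22*1225) = 4*(-2280 - 1*26950) = 4*(-2280 - 26950) = 4*(-29230) = -116920)
h(51) - L = 57 - 1*(-116920) = 57 + 116920 = 116977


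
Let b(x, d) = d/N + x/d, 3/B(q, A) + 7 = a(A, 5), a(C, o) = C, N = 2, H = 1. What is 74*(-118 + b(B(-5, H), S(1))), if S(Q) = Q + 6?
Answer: -59348/7 ≈ -8478.3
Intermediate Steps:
S(Q) = 6 + Q
B(q, A) = 3/(-7 + A)
b(x, d) = d/2 + x/d
74*(-118 + b(B(-5, H), S(1))) = 74*(-118 + ((6 + 1)/2 + (3/(-7 + 1))/(6 + 1))) = 74*(-118 + ((½)*7 + (3/(-6))/7)) = 74*(-118 + (7/2 + (3*(-⅙))*(⅐))) = 74*(-118 + (7/2 - ½*⅐)) = 74*(-118 + (7/2 - 1/14)) = 74*(-118 + 24/7) = 74*(-802/7) = -59348/7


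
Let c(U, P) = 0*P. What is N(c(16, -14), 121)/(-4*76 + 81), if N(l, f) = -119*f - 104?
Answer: 14503/223 ≈ 65.036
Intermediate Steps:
c(U, P) = 0
N(l, f) = -104 - 119*f
N(c(16, -14), 121)/(-4*76 + 81) = (-104 - 119*121)/(-4*76 + 81) = (-104 - 14399)/(-304 + 81) = -14503/(-223) = -14503*(-1/223) = 14503/223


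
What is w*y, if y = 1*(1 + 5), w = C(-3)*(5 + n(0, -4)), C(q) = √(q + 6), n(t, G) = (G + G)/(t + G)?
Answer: 42*√3 ≈ 72.746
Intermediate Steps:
n(t, G) = 2*G/(G + t) (n(t, G) = (2*G)/(G + t) = 2*G/(G + t))
C(q) = √(6 + q)
w = 7*√3 (w = √(6 - 3)*(5 + 2*(-4)/(-4 + 0)) = √3*(5 + 2*(-4)/(-4)) = √3*(5 + 2*(-4)*(-¼)) = √3*(5 + 2) = √3*7 = 7*√3 ≈ 12.124)
y = 6 (y = 1*6 = 6)
w*y = (7*√3)*6 = 42*√3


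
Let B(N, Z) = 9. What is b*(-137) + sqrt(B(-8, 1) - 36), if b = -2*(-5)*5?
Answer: -6850 + 3*I*sqrt(3) ≈ -6850.0 + 5.1962*I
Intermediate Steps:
b = 50 (b = 10*5 = 50)
b*(-137) + sqrt(B(-8, 1) - 36) = 50*(-137) + sqrt(9 - 36) = -6850 + sqrt(-27) = -6850 + 3*I*sqrt(3)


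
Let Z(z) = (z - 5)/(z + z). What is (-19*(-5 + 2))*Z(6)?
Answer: 19/4 ≈ 4.7500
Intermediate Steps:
Z(z) = (-5 + z)/(2*z) (Z(z) = (-5 + z)/((2*z)) = (-5 + z)*(1/(2*z)) = (-5 + z)/(2*z))
(-19*(-5 + 2))*Z(6) = (-19*(-5 + 2))*((½)*(-5 + 6)/6) = (-19*(-3))*((½)*(⅙)*1) = 57*(1/12) = 19/4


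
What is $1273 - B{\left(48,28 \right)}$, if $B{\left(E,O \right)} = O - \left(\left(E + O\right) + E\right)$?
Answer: $1369$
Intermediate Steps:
$B{\left(E,O \right)} = - 2 E$ ($B{\left(E,O \right)} = O - \left(O + 2 E\right) = - 2 E$)
$1273 - B{\left(48,28 \right)} = 1273 - \left(-2\right) 48 = 1273 - -96 = 1273 + 96 = 1369$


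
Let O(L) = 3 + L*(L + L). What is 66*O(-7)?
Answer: 6666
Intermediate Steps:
O(L) = 3 + 2*L² (O(L) = 3 + L*(2*L) = 3 + 2*L²)
66*O(-7) = 66*(3 + 2*(-7)²) = 66*(3 + 2*49) = 66*(3 + 98) = 66*101 = 6666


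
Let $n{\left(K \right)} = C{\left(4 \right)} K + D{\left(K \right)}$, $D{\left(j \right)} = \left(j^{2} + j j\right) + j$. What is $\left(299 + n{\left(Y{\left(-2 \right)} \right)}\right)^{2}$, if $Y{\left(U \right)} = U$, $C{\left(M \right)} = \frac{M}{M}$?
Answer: $91809$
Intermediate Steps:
$C{\left(M \right)} = 1$
$D{\left(j \right)} = j + 2 j^{2}$ ($D{\left(j \right)} = \left(j^{2} + j^{2}\right) + j = 2 j^{2} + j = j + 2 j^{2}$)
$n{\left(K \right)} = K + K \left(1 + 2 K\right)$ ($n{\left(K \right)} = 1 K + K \left(1 + 2 K\right) = K + K \left(1 + 2 K\right)$)
$\left(299 + n{\left(Y{\left(-2 \right)} \right)}\right)^{2} = \left(299 + 2 \left(-2\right) \left(1 - 2\right)\right)^{2} = \left(299 + 2 \left(-2\right) \left(-1\right)\right)^{2} = \left(299 + 4\right)^{2} = 303^{2} = 91809$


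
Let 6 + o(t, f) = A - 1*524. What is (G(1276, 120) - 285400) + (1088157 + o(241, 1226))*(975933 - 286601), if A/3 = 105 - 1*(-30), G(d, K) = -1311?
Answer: 750014987913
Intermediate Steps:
A = 405 (A = 3*(105 - 1*(-30)) = 3*(105 + 30) = 3*135 = 405)
o(t, f) = -125 (o(t, f) = -6 + (405 - 1*524) = -6 + (405 - 524) = -6 - 119 = -125)
(G(1276, 120) - 285400) + (1088157 + o(241, 1226))*(975933 - 286601) = (-1311 - 285400) + (1088157 - 125)*(975933 - 286601) = -286711 + 1088032*689332 = -286711 + 750015274624 = 750014987913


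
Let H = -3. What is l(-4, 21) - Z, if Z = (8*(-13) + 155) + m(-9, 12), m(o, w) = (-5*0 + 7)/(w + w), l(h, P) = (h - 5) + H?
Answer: -1519/24 ≈ -63.292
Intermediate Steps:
l(h, P) = -8 + h (l(h, P) = (h - 5) - 3 = (-5 + h) - 3 = -8 + h)
m(o, w) = 7/(2*w) (m(o, w) = (0 + 7)/((2*w)) = 7*(1/(2*w)) = 7/(2*w))
Z = 1231/24 (Z = (8*(-13) + 155) + (7/2)/12 = (-104 + 155) + (7/2)*(1/12) = 51 + 7/24 = 1231/24 ≈ 51.292)
l(-4, 21) - Z = (-8 - 4) - 1*1231/24 = -12 - 1231/24 = -1519/24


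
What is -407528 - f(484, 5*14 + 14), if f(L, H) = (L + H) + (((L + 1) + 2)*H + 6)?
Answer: -449010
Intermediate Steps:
f(L, H) = 6 + H + L + H*(3 + L) (f(L, H) = (H + L) + (((1 + L) + 2)*H + 6) = (H + L) + ((3 + L)*H + 6) = (H + L) + (H*(3 + L) + 6) = (H + L) + (6 + H*(3 + L)) = 6 + H + L + H*(3 + L))
-407528 - f(484, 5*14 + 14) = -407528 - (6 + 484 + 4*(5*14 + 14) + (5*14 + 14)*484) = -407528 - (6 + 484 + 4*(70 + 14) + (70 + 14)*484) = -407528 - (6 + 484 + 4*84 + 84*484) = -407528 - (6 + 484 + 336 + 40656) = -407528 - 1*41482 = -407528 - 41482 = -449010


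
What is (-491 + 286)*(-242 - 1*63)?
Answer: 62525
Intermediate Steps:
(-491 + 286)*(-242 - 1*63) = -205*(-242 - 63) = -205*(-305) = 62525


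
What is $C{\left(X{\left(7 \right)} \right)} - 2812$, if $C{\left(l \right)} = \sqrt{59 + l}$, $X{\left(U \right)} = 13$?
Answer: $-2812 + 6 \sqrt{2} \approx -2803.5$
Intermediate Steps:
$C{\left(X{\left(7 \right)} \right)} - 2812 = \sqrt{59 + 13} - 2812 = \sqrt{72} - 2812 = 6 \sqrt{2} - 2812 = -2812 + 6 \sqrt{2}$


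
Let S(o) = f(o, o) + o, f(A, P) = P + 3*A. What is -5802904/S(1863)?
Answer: -5802904/9315 ≈ -622.96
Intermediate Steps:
S(o) = 5*o (S(o) = (o + 3*o) + o = 4*o + o = 5*o)
-5802904/S(1863) = -5802904/(5*1863) = -5802904/9315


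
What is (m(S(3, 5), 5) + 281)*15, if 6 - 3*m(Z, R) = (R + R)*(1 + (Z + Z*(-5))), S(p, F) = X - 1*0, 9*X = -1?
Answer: 37555/9 ≈ 4172.8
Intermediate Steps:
X = -1/9 (X = (1/9)*(-1) = -1/9 ≈ -0.11111)
S(p, F) = -1/9 (S(p, F) = -1/9 - 1*0 = -1/9 + 0 = -1/9)
m(Z, R) = 2 - 2*R*(1 - 4*Z)/3 (m(Z, R) = 2 - (R + R)*(1 + (Z + Z*(-5)))/3 = 2 - 2*R*(1 + (Z - 5*Z))/3 = 2 - 2*R*(1 - 4*Z)/3)
(m(S(3, 5), 5) + 281)*15 = ((2 - 2/3*5 + (8/3)*5*(-1/9)) + 281)*15 = ((2 - 10/3 - 40/27) + 281)*15 = (-76/27 + 281)*15 = (7511/27)*15 = 37555/9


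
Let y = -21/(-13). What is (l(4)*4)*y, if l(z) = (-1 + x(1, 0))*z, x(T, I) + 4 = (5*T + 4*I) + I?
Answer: 0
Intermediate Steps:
y = 21/13 (y = -21*(-1/13) = 21/13 ≈ 1.6154)
x(T, I) = -4 + 5*I + 5*T (x(T, I) = -4 + ((5*T + 4*I) + I) = -4 + ((4*I + 5*T) + I) = -4 + (5*I + 5*T) = -4 + 5*I + 5*T)
l(z) = 0 (l(z) = (-1 + (-4 + 5*0 + 5*1))*z = (-1 + (-4 + 0 + 5))*z = (-1 + 1)*z = 0*z = 0)
(l(4)*4)*y = (0*4)*(21/13) = 0*(21/13) = 0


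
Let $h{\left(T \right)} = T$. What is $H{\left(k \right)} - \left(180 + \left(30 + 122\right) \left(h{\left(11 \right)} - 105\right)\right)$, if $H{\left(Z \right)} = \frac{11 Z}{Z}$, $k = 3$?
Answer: $14119$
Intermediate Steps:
$H{\left(Z \right)} = 11$
$H{\left(k \right)} - \left(180 + \left(30 + 122\right) \left(h{\left(11 \right)} - 105\right)\right) = 11 - \left(180 + \left(30 + 122\right) \left(11 - 105\right)\right) = 11 - \left(180 + 152 \left(-94\right)\right) = 11 - \left(180 - 14288\right) = 11 - -14108 = 11 + 14108 = 14119$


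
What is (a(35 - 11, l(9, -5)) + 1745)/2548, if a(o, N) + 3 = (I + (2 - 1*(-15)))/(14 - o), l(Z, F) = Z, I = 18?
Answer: 3477/5096 ≈ 0.68230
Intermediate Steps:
a(o, N) = -3 + 35/(14 - o) (a(o, N) = -3 + (18 + (2 - 1*(-15)))/(14 - o) = -3 + (18 + (2 + 15))/(14 - o) = -3 + (18 + 17)/(14 - o) = -3 + 35/(14 - o))
(a(35 - 11, l(9, -5)) + 1745)/2548 = ((7 - 3*(35 - 11))/(-14 + (35 - 11)) + 1745)/2548 = ((7 - 3*24)/(-14 + 24) + 1745)*(1/2548) = ((7 - 72)/10 + 1745)*(1/2548) = ((⅒)*(-65) + 1745)*(1/2548) = (-13/2 + 1745)*(1/2548) = (3477/2)*(1/2548) = 3477/5096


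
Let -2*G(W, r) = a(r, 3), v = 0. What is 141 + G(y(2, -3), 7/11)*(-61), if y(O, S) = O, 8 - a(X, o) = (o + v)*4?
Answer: 19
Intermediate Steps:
a(X, o) = 8 - 4*o (a(X, o) = 8 - (o + 0)*4 = 8 - o*4 = 8 - 4*o)
G(W, r) = 2 (G(W, r) = -(8 - 4*3)/2 = -(8 - 12)/2 = -1/2*(-4) = 2)
141 + G(y(2, -3), 7/11)*(-61) = 141 + 2*(-61) = 141 - 122 = 19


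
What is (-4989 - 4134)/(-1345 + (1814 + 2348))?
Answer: -3041/939 ≈ -3.2386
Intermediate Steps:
(-4989 - 4134)/(-1345 + (1814 + 2348)) = -9123/(-1345 + 4162) = -9123/2817 = -9123*1/2817 = -3041/939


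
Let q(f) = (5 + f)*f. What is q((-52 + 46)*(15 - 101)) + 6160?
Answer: 274996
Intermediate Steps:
q(f) = f*(5 + f)
q((-52 + 46)*(15 - 101)) + 6160 = ((-52 + 46)*(15 - 101))*(5 + (-52 + 46)*(15 - 101)) + 6160 = (-6*(-86))*(5 - 6*(-86)) + 6160 = 516*(5 + 516) + 6160 = 516*521 + 6160 = 268836 + 6160 = 274996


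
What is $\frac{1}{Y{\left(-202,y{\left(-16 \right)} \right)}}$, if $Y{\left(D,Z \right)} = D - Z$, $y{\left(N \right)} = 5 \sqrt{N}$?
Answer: $- \frac{101}{20602} + \frac{5 i}{10301} \approx -0.0049024 + 0.00048539 i$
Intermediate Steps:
$\frac{1}{Y{\left(-202,y{\left(-16 \right)} \right)}} = \frac{1}{-202 - 5 \sqrt{-16}} = \frac{1}{-202 - 5 \cdot 4 i} = \frac{1}{-202 - 20 i} = \frac{-202 + 20 i}{41204}$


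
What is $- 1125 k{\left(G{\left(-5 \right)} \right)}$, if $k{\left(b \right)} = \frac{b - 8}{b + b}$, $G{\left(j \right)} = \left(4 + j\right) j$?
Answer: $\frac{675}{2} \approx 337.5$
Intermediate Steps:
$G{\left(j \right)} = j \left(4 + j\right)$
$k{\left(b \right)} = \frac{-8 + b}{2 b}$
$- 1125 k{\left(G{\left(-5 \right)} \right)} = - 1125 \frac{-8 - 5 \left(4 - 5\right)}{2 \left(- 5 \left(4 - 5\right)\right)} = - 1125 \frac{-8 - -5}{2 \left(\left(-5\right) \left(-1\right)\right)} = - 1125 \frac{-8 + 5}{2 \cdot 5} = - 1125 \cdot \frac{1}{2} \cdot \frac{1}{5} \left(-3\right) = \left(-1125\right) \left(- \frac{3}{10}\right) = \frac{675}{2}$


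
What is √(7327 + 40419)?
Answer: √47746 ≈ 218.51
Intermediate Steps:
√(7327 + 40419) = √47746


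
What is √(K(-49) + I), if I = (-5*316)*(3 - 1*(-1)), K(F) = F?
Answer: I*√6369 ≈ 79.806*I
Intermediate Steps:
I = -6320 (I = -1580*(3 + 1) = -1580*4 = -6320)
√(K(-49) + I) = √(-49 - 6320) = √(-6369) = I*√6369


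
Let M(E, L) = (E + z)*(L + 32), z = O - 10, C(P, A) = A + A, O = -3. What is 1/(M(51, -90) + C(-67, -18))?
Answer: -1/2240 ≈ -0.00044643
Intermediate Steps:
C(P, A) = 2*A
z = -13 (z = -3 - 10 = -13)
M(E, L) = (-13 + E)*(32 + L) (M(E, L) = (E - 13)*(L + 32) = (-13 + E)*(32 + L))
1/(M(51, -90) + C(-67, -18)) = 1/((-416 - 13*(-90) + 32*51 + 51*(-90)) + 2*(-18)) = 1/((-416 + 1170 + 1632 - 4590) - 36) = 1/(-2204 - 36) = 1/(-2240) = -1/2240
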